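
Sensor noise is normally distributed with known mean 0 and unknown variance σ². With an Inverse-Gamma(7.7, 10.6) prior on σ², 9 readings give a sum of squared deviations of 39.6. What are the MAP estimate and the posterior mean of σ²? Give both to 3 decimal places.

MAP estimate = 2.303, posterior mean = 2.714

Posterior: Inverse-Gamma(shape = 7.7+9/2 = 12.2, scale = 10.6+39.6/2 = 30.4).
Mode = β/(α+1) = 30.4/13.2 = 2.303.
Mean = β/(α−1) = 30.4/11.2 = 2.714.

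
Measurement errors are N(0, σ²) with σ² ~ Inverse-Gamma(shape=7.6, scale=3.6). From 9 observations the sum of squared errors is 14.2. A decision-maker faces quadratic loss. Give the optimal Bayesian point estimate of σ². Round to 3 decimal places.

0.964

Posterior: Inverse-Gamma(shape = 7.6+9/2 = 12.1, scale = 3.6+14.2/2 = 10.7).
Mode = β/(α+1) = 10.7/13.1 = 0.817.
Mean = β/(α−1) = 10.7/11.1 = 0.964.
Quadratic loss ⇒ the optimal estimator is the posterior mean.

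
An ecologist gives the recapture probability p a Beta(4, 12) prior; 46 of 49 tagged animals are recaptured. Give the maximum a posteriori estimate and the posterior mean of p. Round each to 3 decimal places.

MAP = 0.778, posterior mean = 0.769

Posterior: Beta(4+46, 12+3) = Beta(50, 15).
Mode = (50−1)/(50+15−2) = 49/63 = 0.778.
Mean = 50/(50+15) = 50/65 = 0.769.
Left-skewed posterior ⇒ mean < mode.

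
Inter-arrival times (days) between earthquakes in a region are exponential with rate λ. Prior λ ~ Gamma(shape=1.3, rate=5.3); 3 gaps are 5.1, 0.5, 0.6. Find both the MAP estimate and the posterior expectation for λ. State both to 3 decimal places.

Σ times = 6.2. Posterior: Gamma(shape = 1.3+3 = 4.3, rate = 5.3+6.2 = 11.5).
Mode = (α−1)/β = 3.3/11.5 = 0.287.
Mean = α/β = 4.3/11.5 = 0.374.

λ_MAP = 0.287, E[λ|data] = 0.374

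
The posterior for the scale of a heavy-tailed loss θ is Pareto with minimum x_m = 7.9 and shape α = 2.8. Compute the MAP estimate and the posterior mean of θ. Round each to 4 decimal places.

The Pareto density is strictly decreasing on [x_m, ∞), so the mode is x_m = 7.9000.
Mean = α·x_m/(α−1) = 2.8·7.9/1.8 = 12.2889.

MAP: 7.9000. Posterior mean: 12.2889.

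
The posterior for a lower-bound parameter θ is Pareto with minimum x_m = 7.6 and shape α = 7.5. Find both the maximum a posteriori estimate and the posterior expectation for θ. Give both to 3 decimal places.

θ_MAP = 7.600, E[θ|data] = 8.769

The Pareto density is strictly decreasing on [x_m, ∞), so the mode is x_m = 7.600.
Mean = α·x_m/(α−1) = 7.5·7.6/6.5 = 8.769.
Right-skewed posterior ⇒ mode < mean.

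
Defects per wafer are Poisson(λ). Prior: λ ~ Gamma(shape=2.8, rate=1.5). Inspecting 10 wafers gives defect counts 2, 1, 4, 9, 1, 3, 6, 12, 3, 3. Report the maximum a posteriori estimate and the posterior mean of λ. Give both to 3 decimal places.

MAP: 3.983. Posterior mean: 4.070.

Σ counts = 44. Posterior: Gamma(shape = 2.8+44 = 46.8, rate = 1.5+10 = 11.5).
Mode = (α−1)/β = 45.8/11.5 = 3.983.
Mean = α/β = 46.8/11.5 = 4.070.
The posterior is right-skewed, so the mean exceeds the mode.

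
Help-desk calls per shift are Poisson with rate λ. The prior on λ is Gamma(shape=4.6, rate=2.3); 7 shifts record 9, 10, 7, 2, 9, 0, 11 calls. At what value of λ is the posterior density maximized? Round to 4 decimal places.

Σ counts = 48. Posterior: Gamma(shape = 4.6+48 = 52.6, rate = 2.3+7 = 9.3).
Mode = (α−1)/β = 51.6/9.3 = 5.5484.
Mean = α/β = 52.6/9.3 = 5.6559.
This is the posterior mode — the MAP estimate.

5.5484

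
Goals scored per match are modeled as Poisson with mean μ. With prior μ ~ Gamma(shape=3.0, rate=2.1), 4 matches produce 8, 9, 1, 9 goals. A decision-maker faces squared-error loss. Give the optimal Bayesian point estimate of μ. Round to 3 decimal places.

4.918

Σ counts = 27. Posterior: Gamma(shape = 3.0+27 = 30.0, rate = 2.1+4 = 6.1).
Mode = (α−1)/β = 29.0/6.1 = 4.754.
Mean = α/β = 30.0/6.1 = 4.918.
Squared-error loss ⇒ the optimal estimator is the posterior mean.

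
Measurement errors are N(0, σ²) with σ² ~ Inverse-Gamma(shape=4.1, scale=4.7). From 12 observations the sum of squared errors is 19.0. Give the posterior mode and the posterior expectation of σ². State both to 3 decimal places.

posterior mode = 1.279, posterior expectation = 1.560

Posterior: Inverse-Gamma(shape = 4.1+12/2 = 10.1, scale = 4.7+19.0/2 = 14.2).
Mode = β/(α+1) = 14.2/11.1 = 1.279.
Mean = β/(α−1) = 14.2/9.1 = 1.560.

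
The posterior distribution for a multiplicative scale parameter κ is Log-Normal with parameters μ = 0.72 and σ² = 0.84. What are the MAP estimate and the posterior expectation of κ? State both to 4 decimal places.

MAP = 0.8869, posterior mean = 3.1268

Mode = exp(μ − σ²) = exp(-0.12) = 0.8869.
Mean = exp(μ + σ²/2) = exp(1.140) = 3.1268.
The mean is pulled above the mode by the posterior's right skew.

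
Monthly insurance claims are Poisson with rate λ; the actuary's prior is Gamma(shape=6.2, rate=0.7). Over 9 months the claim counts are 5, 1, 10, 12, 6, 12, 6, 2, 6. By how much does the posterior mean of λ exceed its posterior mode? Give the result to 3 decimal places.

0.103

Σ counts = 60. Posterior: Gamma(shape = 6.2+60 = 66.2, rate = 0.7+9 = 9.7).
Mode = (α−1)/β = 65.2/9.7 = 6.722.
Mean = α/β = 66.2/9.7 = 6.825.
Difference = 6.825 − 6.722 = 0.103.
The posterior is right-skewed, so the mean exceeds the mode.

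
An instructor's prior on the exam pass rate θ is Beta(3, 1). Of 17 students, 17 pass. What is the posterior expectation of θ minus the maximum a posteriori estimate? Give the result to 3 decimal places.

-0.048

Posterior: Beta(3+17, 1+0) = Beta(20, 1).
Since β = 1 ≤ 1 and α > 1, the Beta density is monotone increasing on [0,1]; the mode is at 1.
Mean = 20/(20+1) = 0.952.
Difference = 0.952 − 1.000 = -0.048.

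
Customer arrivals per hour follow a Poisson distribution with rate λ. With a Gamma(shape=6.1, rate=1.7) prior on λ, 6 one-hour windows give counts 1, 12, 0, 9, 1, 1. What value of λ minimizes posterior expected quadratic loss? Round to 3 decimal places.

3.909

Σ counts = 24. Posterior: Gamma(shape = 6.1+24 = 30.1, rate = 1.7+6 = 7.7).
Mode = (α−1)/β = 29.1/7.7 = 3.779.
Mean = α/β = 30.1/7.7 = 3.909.
Quadratic loss ⇒ the optimal estimator is the posterior mean.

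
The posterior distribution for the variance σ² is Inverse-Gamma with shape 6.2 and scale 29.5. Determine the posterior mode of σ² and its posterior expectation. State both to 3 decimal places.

posterior mode = 4.097, posterior expectation = 5.673

Mode = β/(α+1) = 29.5/7.2 = 4.097.
Mean = β/(α−1) = 29.5/5.2 = 5.673.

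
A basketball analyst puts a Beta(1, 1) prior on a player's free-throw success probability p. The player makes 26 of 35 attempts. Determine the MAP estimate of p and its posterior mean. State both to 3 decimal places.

p_MAP = 0.743, E[p|data] = 0.730

Posterior: Beta(1+26, 1+9) = Beta(27, 10).
Mode = (27−1)/(27+10−2) = 26/35 = 0.743.
With a flat prior the MAP equals the MLE, 26/35.
Mean = 27/(27+10) = 27/37 = 0.730.
Mode > mean: the posterior has a left tail.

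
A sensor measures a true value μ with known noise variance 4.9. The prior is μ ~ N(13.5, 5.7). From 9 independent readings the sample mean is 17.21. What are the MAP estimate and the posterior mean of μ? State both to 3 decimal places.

MAP estimate = 16.887, posterior mean = 16.887

Posterior for μ is Normal. Precision-weighted mean: (1/5.7·13.5 + 9/4.9·17.21) / (1/5.7 + 9/4.9) = 16.887.
A Normal posterior is symmetric, so mode = mean.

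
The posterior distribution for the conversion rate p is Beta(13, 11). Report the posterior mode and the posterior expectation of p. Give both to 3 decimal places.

Mode = (13−1)/(13+11−2) = 12/22 = 0.545.
Mean = 13/(13+11) = 13/24 = 0.542.

MAP = 0.545, posterior mean = 0.542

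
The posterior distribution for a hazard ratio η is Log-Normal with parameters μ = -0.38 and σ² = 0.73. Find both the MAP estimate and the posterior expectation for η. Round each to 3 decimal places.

Mode = exp(μ − σ²) = exp(-1.11) = 0.330.
Mean = exp(μ + σ²/2) = exp(-0.015) = 0.985.

MAP = 0.330, posterior mean = 0.985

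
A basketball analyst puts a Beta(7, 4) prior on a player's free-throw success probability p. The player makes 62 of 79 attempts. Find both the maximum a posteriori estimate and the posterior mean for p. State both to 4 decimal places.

Posterior: Beta(7+62, 4+17) = Beta(69, 21).
Mode = (69−1)/(69+21−2) = 68/88 = 0.7727.
Mean = 69/(69+21) = 69/90 = 0.7667.

maximum a posteriori estimate = 0.7727, posterior mean = 0.7667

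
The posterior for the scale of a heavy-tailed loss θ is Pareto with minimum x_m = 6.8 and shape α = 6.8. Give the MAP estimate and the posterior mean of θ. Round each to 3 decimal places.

The Pareto density is strictly decreasing on [x_m, ∞), so the mode is x_m = 6.800.
Mean = α·x_m/(α−1) = 6.8·6.8/5.8 = 7.972.
Right-skewed posterior ⇒ mode < mean.

MAP: 6.800. Posterior mean: 7.972.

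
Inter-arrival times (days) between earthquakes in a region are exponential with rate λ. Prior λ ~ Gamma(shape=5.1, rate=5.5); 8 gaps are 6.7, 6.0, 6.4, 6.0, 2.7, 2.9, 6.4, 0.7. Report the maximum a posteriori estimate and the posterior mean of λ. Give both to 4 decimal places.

Σ times = 37.8. Posterior: Gamma(shape = 5.1+8 = 13.1, rate = 5.5+37.8 = 43.3).
Mode = (α−1)/β = 12.1/43.3 = 0.2794.
Mean = α/β = 13.1/43.3 = 0.3025.

MAP = 0.2794; posterior mean = 0.3025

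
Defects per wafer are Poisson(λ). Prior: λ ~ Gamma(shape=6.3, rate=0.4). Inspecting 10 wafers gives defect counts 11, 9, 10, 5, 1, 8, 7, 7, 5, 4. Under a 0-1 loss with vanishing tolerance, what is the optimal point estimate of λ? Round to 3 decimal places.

Σ counts = 67. Posterior: Gamma(shape = 6.3+67 = 73.3, rate = 0.4+10 = 10.4).
Mode = (α−1)/β = 72.3/10.4 = 6.952.
Mean = α/β = 73.3/10.4 = 7.048.
This is the posterior mode — the MAP estimate.

6.952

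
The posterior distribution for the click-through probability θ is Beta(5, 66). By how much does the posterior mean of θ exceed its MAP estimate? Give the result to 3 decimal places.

0.012

Mode = (5−1)/(5+66−2) = 4/69 = 0.058.
Mean = 5/(5+66) = 5/71 = 0.070.
Difference = 0.070 − 0.058 = 0.012.
Mean > mode: the posterior has a right tail.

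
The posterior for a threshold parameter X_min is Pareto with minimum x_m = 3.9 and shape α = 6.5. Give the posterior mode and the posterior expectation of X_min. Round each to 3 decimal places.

The Pareto density is strictly decreasing on [x_m, ∞), so the mode is x_m = 3.900.
Mean = α·x_m/(α−1) = 6.5·3.9/5.5 = 4.609.
Mean > mode: the posterior has a right tail.

MAP = 3.900; posterior mean = 4.609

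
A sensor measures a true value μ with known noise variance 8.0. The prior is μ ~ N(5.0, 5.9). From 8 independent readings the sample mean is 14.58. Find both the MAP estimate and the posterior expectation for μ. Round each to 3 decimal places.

Posterior for μ is Normal. Precision-weighted mean: (1/5.9·5.0 + 8/8.0·14.58) / (1/5.9 + 8/8.0) = 13.192.
A Normal posterior is symmetric, so mode = mean.

MAP = 13.192, posterior mean = 13.192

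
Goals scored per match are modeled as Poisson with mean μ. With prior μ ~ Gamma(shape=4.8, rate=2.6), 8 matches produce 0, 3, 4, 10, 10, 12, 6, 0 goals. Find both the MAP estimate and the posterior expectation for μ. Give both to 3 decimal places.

MAP = 4.604, posterior mean = 4.698

Σ counts = 45. Posterior: Gamma(shape = 4.8+45 = 49.8, rate = 2.6+8 = 10.6).
Mode = (α−1)/β = 48.8/10.6 = 4.604.
Mean = α/β = 49.8/10.6 = 4.698.
The mean is pulled above the mode by the posterior's right skew.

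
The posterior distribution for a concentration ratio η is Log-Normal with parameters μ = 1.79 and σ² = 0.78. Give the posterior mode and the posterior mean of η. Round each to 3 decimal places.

Mode = exp(μ − σ²) = exp(1.01) = 2.746.
Mean = exp(μ + σ²/2) = exp(2.180) = 8.846.

MAP = 2.746; posterior mean = 8.846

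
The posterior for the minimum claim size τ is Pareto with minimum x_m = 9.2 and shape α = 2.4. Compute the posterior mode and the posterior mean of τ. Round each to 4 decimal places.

posterior mode = 9.2000, posterior mean = 15.7714

The Pareto density is strictly decreasing on [x_m, ∞), so the mode is x_m = 9.2000.
Mean = α·x_m/(α−1) = 2.4·9.2/1.4 = 15.7714.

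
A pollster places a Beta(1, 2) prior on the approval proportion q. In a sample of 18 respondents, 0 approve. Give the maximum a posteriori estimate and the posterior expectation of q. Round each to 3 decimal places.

maximum a posteriori estimate = 0.000, posterior expectation = 0.048

Posterior: Beta(1+0, 2+18) = Beta(1, 20).
Since α = 1 ≤ 1 and β > 1, the Beta density is monotone decreasing on [0,1]; the mode is at 0.
Mean = 1/(1+20) = 0.048.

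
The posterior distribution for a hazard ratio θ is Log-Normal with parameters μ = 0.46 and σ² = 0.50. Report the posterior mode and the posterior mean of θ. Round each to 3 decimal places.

posterior mode = 0.961, posterior mean = 2.034

Mode = exp(μ − σ²) = exp(-0.04) = 0.961.
Mean = exp(μ + σ²/2) = exp(0.710) = 2.034.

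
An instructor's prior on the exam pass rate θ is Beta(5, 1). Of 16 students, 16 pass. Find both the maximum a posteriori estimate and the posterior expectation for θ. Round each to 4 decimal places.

θ_MAP = 1.0000, E[θ|data] = 0.9545

Posterior: Beta(5+16, 1+0) = Beta(21, 1).
Since β = 1 ≤ 1 and α > 1, the Beta density is monotone increasing on [0,1]; the mode is at 1.
Mean = 21/(21+1) = 0.9545.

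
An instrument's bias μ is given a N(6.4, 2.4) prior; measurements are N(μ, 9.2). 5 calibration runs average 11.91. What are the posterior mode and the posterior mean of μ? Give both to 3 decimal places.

Posterior for μ is Normal. Precision-weighted mean: (1/2.4·6.4 + 5/9.2·11.91) / (1/2.4 + 5/9.2) = 9.519.
A Normal posterior is symmetric, so mode = mean.

posterior mode = 9.519, posterior mean = 9.519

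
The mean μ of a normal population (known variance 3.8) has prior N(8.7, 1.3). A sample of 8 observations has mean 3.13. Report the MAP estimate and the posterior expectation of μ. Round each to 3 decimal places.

MAP: 4.621. Posterior mean: 4.621.

Posterior for μ is Normal. Precision-weighted mean: (1/1.3·8.7 + 8/3.8·3.13) / (1/1.3 + 8/3.8) = 4.621.
A Normal posterior is symmetric, so mode = mean.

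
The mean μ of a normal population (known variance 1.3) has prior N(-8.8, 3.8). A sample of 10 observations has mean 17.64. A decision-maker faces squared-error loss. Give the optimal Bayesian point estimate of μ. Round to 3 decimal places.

Posterior for μ is Normal. Precision-weighted mean: (1/3.8·-8.8 + 10/1.3·17.64) / (1/3.8 + 10/1.3) = 16.765.
A Normal posterior is symmetric, so mode = mean.
Squared-error loss ⇒ the optimal estimator is the posterior mean.

16.765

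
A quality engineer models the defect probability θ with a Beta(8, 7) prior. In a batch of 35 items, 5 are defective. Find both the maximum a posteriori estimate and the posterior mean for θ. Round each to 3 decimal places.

Posterior: Beta(8+5, 7+30) = Beta(13, 37).
Mode = (13−1)/(13+37−2) = 12/48 = 0.250.
Mean = 13/(13+37) = 13/50 = 0.260.

MAP = 0.250, posterior mean = 0.260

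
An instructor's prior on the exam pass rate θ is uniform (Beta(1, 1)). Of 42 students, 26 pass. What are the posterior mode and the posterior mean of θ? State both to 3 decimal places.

Posterior: Beta(1+26, 1+16) = Beta(27, 17).
Mode = (27−1)/(27+17−2) = 26/42 = 0.619.
With a flat prior the MAP equals the MLE, 26/42.
Mean = 27/(27+17) = 27/44 = 0.614.

MAP: 0.619. Posterior mean: 0.614.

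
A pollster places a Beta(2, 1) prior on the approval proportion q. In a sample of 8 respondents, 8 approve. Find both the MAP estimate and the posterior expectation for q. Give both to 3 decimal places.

Posterior: Beta(2+8, 1+0) = Beta(10, 1).
Since β = 1 ≤ 1 and α > 1, the Beta density is monotone increasing on [0,1]; the mode is at 1.
Mean = 10/(10+1) = 0.909.
Mode > mean: the posterior has a left tail.

MAP = 1.000; posterior mean = 0.909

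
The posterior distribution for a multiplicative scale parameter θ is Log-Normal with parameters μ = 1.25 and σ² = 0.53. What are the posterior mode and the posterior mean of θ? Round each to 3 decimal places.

MAP = 2.054, posterior mean = 4.549

Mode = exp(μ − σ²) = exp(0.72) = 2.054.
Mean = exp(μ + σ²/2) = exp(1.515) = 4.549.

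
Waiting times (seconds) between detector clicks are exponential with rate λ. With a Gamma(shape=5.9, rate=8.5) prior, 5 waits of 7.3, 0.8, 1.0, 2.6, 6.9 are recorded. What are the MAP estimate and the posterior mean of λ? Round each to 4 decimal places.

Σ times = 18.6. Posterior: Gamma(shape = 5.9+5 = 10.9, rate = 8.5+18.6 = 27.1).
Mode = (α−1)/β = 9.9/27.1 = 0.3653.
Mean = α/β = 10.9/27.1 = 0.4022.
Mean > mode: the posterior has a right tail.

MAP estimate = 0.3653, posterior mean = 0.4022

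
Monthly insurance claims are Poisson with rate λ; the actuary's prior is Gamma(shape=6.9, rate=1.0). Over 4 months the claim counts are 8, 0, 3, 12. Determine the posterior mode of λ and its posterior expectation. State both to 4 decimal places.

MAP: 5.7800. Posterior mean: 5.9800.

Σ counts = 23. Posterior: Gamma(shape = 6.9+23 = 29.9, rate = 1.0+4 = 5.0).
Mode = (α−1)/β = 28.9/5.0 = 5.7800.
Mean = α/β = 29.9/5.0 = 5.9800.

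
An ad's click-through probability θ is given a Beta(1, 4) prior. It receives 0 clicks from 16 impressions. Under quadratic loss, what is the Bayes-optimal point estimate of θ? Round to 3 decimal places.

Posterior: Beta(1+0, 4+16) = Beta(1, 20).
Since α = 1 ≤ 1 and β > 1, the Beta density is monotone decreasing on [0,1]; the mode is at 0.
Mean = 1/(1+20) = 0.048.
Quadratic loss ⇒ the optimal estimator is the posterior mean.

0.048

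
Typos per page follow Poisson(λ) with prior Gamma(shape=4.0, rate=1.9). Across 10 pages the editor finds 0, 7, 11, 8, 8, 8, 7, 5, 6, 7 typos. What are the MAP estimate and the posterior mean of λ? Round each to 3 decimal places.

MAP = 5.882; posterior mean = 5.966

Σ counts = 67. Posterior: Gamma(shape = 4.0+67 = 71.0, rate = 1.9+10 = 11.9).
Mode = (α−1)/β = 70.0/11.9 = 5.882.
Mean = α/β = 71.0/11.9 = 5.966.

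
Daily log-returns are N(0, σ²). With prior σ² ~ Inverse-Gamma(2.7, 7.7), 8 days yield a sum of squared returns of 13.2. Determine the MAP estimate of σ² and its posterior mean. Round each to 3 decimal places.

MAP = 1.857; posterior mean = 2.509

Posterior: Inverse-Gamma(shape = 2.7+8/2 = 6.7, scale = 7.7+13.2/2 = 14.3).
Mode = β/(α+1) = 14.3/7.7 = 1.857.
Mean = β/(α−1) = 14.3/5.7 = 2.509.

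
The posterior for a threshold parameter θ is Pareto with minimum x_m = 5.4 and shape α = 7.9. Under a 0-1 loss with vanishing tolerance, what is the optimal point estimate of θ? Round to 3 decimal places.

5.400

The Pareto density is strictly decreasing on [x_m, ∞), so the mode is x_m = 5.400.
Mean = α·x_m/(α−1) = 7.9·5.4/6.9 = 6.183.
This is the posterior mode — the MAP estimate.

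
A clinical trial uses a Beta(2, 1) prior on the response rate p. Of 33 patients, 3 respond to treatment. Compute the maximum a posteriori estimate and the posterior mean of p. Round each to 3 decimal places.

Posterior: Beta(2+3, 1+30) = Beta(5, 31).
Mode = (5−1)/(5+31−2) = 4/34 = 0.118.
Mean = 5/(5+31) = 5/36 = 0.139.
Mean > mode: the posterior has a right tail.

maximum a posteriori estimate = 0.118, posterior mean = 0.139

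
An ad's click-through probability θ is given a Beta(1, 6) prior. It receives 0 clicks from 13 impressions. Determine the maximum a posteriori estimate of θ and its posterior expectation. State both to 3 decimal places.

Posterior: Beta(1+0, 6+13) = Beta(1, 19).
Since α = 1 ≤ 1 and β > 1, the Beta density is monotone decreasing on [0,1]; the mode is at 0.
Mean = 1/(1+19) = 0.050.
The posterior is right-skewed, so the mean exceeds the mode.

θ_MAP = 0.000, E[θ|data] = 0.050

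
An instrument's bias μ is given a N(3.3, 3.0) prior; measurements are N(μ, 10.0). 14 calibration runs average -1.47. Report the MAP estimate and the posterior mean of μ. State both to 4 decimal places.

Posterior for μ is Normal. Precision-weighted mean: (1/3.0·3.3 + 14/10.0·-1.47) / (1/3.0 + 14/10.0) = -0.5527.
A Normal posterior is symmetric, so mode = mean.

μ_MAP = -0.5527, E[μ|data] = -0.5527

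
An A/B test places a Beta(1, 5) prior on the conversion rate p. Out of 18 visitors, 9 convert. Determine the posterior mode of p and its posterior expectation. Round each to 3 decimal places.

MAP: 0.409. Posterior mean: 0.417.

Posterior: Beta(1+9, 5+9) = Beta(10, 14).
Mode = (10−1)/(10+14−2) = 9/22 = 0.409.
Mean = 10/(10+14) = 10/24 = 0.417.
Right-skewed posterior ⇒ mode < mean.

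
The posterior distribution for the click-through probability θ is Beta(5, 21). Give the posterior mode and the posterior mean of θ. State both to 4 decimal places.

θ_MAP = 0.1667, E[θ|data] = 0.1923

Mode = (5−1)/(5+21−2) = 4/24 = 0.1667.
Mean = 5/(5+21) = 5/26 = 0.1923.
The mean is pulled above the mode by the posterior's right skew.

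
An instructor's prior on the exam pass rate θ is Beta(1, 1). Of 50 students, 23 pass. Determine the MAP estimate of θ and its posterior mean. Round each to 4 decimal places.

MAP = 0.4600, posterior mean = 0.4615

Posterior: Beta(1+23, 1+27) = Beta(24, 28).
Mode = (24−1)/(24+28−2) = 23/50 = 0.4600.
With a flat prior the MAP equals the MLE, 23/50.
Mean = 24/(24+28) = 24/52 = 0.4615.
The posterior is right-skewed, so the mean exceeds the mode.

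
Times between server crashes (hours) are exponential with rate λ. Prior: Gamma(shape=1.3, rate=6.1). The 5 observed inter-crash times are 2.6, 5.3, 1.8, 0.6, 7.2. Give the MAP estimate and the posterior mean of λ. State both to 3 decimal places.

MAP estimate = 0.225, posterior mean = 0.267

Σ times = 17.5. Posterior: Gamma(shape = 1.3+5 = 6.3, rate = 6.1+17.5 = 23.6).
Mode = (α−1)/β = 5.3/23.6 = 0.225.
Mean = α/β = 6.3/23.6 = 0.267.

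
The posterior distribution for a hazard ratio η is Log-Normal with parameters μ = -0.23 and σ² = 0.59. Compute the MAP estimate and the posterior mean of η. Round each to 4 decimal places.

MAP = 0.4404; posterior mean = 1.0672

Mode = exp(μ − σ²) = exp(-0.82) = 0.4404.
Mean = exp(μ + σ²/2) = exp(0.065) = 1.0672.
The mean is pulled above the mode by the posterior's right skew.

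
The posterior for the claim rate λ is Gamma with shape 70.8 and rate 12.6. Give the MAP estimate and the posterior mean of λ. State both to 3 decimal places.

Mode = (α−1)/β = 69.8/12.6 = 5.540.
Mean = α/β = 70.8/12.6 = 5.619.

MAP = 5.540, posterior mean = 5.619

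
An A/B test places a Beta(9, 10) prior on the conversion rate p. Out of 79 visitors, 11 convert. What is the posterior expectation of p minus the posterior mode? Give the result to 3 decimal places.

Posterior: Beta(9+11, 10+68) = Beta(20, 78).
Mode = (20−1)/(20+78−2) = 19/96 = 0.198.
Mean = 20/(20+78) = 20/98 = 0.204.
Difference = 0.204 − 0.198 = 0.006.

0.006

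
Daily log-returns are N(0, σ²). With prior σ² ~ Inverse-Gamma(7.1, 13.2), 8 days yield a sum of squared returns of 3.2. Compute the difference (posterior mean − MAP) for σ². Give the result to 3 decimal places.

Posterior: Inverse-Gamma(shape = 7.1+8/2 = 11.1, scale = 13.2+3.2/2 = 14.8).
Mode = β/(α+1) = 14.8/12.1 = 1.223.
Mean = β/(α−1) = 14.8/10.1 = 1.465.
Difference = 1.465 − 1.223 = 0.242.

0.242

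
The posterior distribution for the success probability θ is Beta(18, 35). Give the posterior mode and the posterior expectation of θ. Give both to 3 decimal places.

MAP = 0.333, posterior mean = 0.340

Mode = (18−1)/(18+35−2) = 17/51 = 0.333.
Mean = 18/(18+35) = 18/53 = 0.340.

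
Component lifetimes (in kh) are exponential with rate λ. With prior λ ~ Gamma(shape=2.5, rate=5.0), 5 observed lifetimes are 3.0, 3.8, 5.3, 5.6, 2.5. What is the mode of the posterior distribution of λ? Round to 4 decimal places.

0.2579

Σ times = 20.2. Posterior: Gamma(shape = 2.5+5 = 7.5, rate = 5.0+20.2 = 25.2).
Mode = (α−1)/β = 6.5/25.2 = 0.2579.
Mean = α/β = 7.5/25.2 = 0.2976.
This is the posterior mode — the MAP estimate.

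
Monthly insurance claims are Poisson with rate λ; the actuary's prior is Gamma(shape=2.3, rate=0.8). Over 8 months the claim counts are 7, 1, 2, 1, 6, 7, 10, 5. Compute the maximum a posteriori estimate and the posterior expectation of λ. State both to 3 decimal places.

MAP: 4.580. Posterior mean: 4.693.

Σ counts = 39. Posterior: Gamma(shape = 2.3+39 = 41.3, rate = 0.8+8 = 8.8).
Mode = (α−1)/β = 40.3/8.8 = 4.580.
Mean = α/β = 41.3/8.8 = 4.693.
Mean > mode: the posterior has a right tail.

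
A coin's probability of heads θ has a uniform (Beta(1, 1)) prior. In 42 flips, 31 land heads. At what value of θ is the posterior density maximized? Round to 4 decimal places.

0.7381

Posterior: Beta(1+31, 1+11) = Beta(32, 12).
Mode = (32−1)/(32+12−2) = 31/42 = 0.7381.
With a flat prior the MAP equals the MLE, 31/42.
Mean = 32/(32+12) = 32/44 = 0.7273.
This is the posterior mode — the MAP estimate.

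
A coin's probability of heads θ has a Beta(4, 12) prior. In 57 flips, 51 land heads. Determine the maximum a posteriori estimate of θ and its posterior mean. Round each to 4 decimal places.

maximum a posteriori estimate = 0.7606, posterior mean = 0.7534

Posterior: Beta(4+51, 12+6) = Beta(55, 18).
Mode = (55−1)/(55+18−2) = 54/71 = 0.7606.
Mean = 55/(55+18) = 55/73 = 0.7534.
The posterior is left-skewed, so the mode exceeds the mean.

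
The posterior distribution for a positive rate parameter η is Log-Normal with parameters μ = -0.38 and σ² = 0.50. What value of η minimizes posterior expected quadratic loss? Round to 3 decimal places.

Mode = exp(μ − σ²) = exp(-0.88) = 0.415.
Mean = exp(μ + σ²/2) = exp(-0.130) = 0.878.
Quadratic loss ⇒ the optimal estimator is the posterior mean.

0.878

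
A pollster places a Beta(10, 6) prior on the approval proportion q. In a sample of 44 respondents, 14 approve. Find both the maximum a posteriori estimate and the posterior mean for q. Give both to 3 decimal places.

MAP = 0.397; posterior mean = 0.400

Posterior: Beta(10+14, 6+30) = Beta(24, 36).
Mode = (24−1)/(24+36−2) = 23/58 = 0.397.
Mean = 24/(24+36) = 24/60 = 0.400.
Mean > mode: the posterior has a right tail.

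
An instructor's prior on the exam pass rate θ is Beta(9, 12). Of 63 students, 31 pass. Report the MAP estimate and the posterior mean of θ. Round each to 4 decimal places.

Posterior: Beta(9+31, 12+32) = Beta(40, 44).
Mode = (40−1)/(40+44−2) = 39/82 = 0.4756.
Mean = 40/(40+44) = 40/84 = 0.4762.
The mean is pulled above the mode by the posterior's right skew.

θ_MAP = 0.4756, E[θ|data] = 0.4762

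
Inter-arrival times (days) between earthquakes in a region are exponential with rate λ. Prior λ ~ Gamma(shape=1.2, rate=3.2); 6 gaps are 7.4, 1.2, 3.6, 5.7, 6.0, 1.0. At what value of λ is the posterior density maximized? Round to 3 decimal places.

0.221

Σ times = 24.9. Posterior: Gamma(shape = 1.2+6 = 7.2, rate = 3.2+24.9 = 28.1).
Mode = (α−1)/β = 6.2/28.1 = 0.221.
Mean = α/β = 7.2/28.1 = 0.256.
This is the posterior mode — the MAP estimate.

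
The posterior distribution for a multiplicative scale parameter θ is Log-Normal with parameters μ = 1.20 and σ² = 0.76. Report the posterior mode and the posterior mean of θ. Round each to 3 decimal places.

MAP: 1.553. Posterior mean: 4.855.

Mode = exp(μ − σ²) = exp(0.44) = 1.553.
Mean = exp(μ + σ²/2) = exp(1.580) = 4.855.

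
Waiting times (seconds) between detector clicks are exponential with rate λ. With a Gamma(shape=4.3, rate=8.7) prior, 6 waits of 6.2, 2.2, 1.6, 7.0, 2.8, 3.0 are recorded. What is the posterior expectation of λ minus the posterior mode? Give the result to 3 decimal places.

Σ times = 22.8. Posterior: Gamma(shape = 4.3+6 = 10.3, rate = 8.7+22.8 = 31.5).
Mode = (α−1)/β = 9.3/31.5 = 0.295.
Mean = α/β = 10.3/31.5 = 0.327.
Difference = 0.327 − 0.295 = 0.032.

0.032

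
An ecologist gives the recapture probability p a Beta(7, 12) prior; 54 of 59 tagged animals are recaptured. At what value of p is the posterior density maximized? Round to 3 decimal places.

Posterior: Beta(7+54, 12+5) = Beta(61, 17).
Mode = (61−1)/(61+17−2) = 60/76 = 0.789.
Mean = 61/(61+17) = 61/78 = 0.782.
This is the posterior mode — the MAP estimate.

0.789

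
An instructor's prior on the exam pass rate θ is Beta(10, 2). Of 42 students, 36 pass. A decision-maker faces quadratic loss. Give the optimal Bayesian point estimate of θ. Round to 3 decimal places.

0.852

Posterior: Beta(10+36, 2+6) = Beta(46, 8).
Mode = (46−1)/(46+8−2) = 45/52 = 0.865.
Mean = 46/(46+8) = 46/54 = 0.852.
Quadratic loss ⇒ the optimal estimator is the posterior mean.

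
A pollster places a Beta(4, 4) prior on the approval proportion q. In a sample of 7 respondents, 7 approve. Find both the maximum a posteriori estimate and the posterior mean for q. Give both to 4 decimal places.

Posterior: Beta(4+7, 4+0) = Beta(11, 4).
Mode = (11−1)/(11+4−2) = 10/13 = 0.7692.
Mean = 11/(11+4) = 11/15 = 0.7333.
The posterior is left-skewed, so the mode exceeds the mean.

MAP: 0.7692. Posterior mean: 0.7333.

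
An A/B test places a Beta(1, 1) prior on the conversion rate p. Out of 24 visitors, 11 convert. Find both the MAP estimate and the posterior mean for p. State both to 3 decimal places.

MAP: 0.458. Posterior mean: 0.462.

Posterior: Beta(1+11, 1+13) = Beta(12, 14).
Mode = (12−1)/(12+14−2) = 11/24 = 0.458.
With a flat prior the MAP equals the MLE, 11/24.
Mean = 12/(12+14) = 12/26 = 0.462.
Right-skewed posterior ⇒ mode < mean.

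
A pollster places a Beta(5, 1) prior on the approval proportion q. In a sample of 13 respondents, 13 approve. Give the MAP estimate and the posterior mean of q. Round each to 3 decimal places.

Posterior: Beta(5+13, 1+0) = Beta(18, 1).
Since β = 1 ≤ 1 and α > 1, the Beta density is monotone increasing on [0,1]; the mode is at 1.
Mean = 18/(18+1) = 0.947.

q_MAP = 1.000, E[q|data] = 0.947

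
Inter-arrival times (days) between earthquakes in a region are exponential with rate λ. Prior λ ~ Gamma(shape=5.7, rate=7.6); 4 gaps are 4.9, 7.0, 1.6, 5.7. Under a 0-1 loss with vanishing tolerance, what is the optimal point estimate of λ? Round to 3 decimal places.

Σ times = 19.2. Posterior: Gamma(shape = 5.7+4 = 9.7, rate = 7.6+19.2 = 26.8).
Mode = (α−1)/β = 8.7/26.8 = 0.325.
Mean = α/β = 9.7/26.8 = 0.362.
This is the posterior mode — the MAP estimate.

0.325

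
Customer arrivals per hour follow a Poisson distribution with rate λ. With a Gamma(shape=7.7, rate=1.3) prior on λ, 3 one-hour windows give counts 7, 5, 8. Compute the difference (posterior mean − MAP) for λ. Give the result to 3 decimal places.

0.233

Σ counts = 20. Posterior: Gamma(shape = 7.7+20 = 27.7, rate = 1.3+3 = 4.3).
Mode = (α−1)/β = 26.7/4.3 = 6.209.
Mean = α/β = 27.7/4.3 = 6.442.
Difference = 6.442 − 6.209 = 0.233.
The mean is pulled above the mode by the posterior's right skew.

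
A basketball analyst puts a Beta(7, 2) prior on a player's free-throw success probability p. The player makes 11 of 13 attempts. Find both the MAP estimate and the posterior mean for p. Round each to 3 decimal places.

MAP estimate = 0.850, posterior mean = 0.818

Posterior: Beta(7+11, 2+2) = Beta(18, 4).
Mode = (18−1)/(18+4−2) = 17/20 = 0.850.
Mean = 18/(18+4) = 18/22 = 0.818.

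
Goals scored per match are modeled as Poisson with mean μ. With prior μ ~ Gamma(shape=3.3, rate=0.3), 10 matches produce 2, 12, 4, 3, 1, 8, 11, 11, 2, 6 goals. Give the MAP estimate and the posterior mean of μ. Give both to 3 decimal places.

Σ counts = 60. Posterior: Gamma(shape = 3.3+60 = 63.3, rate = 0.3+10 = 10.3).
Mode = (α−1)/β = 62.3/10.3 = 6.049.
Mean = α/β = 63.3/10.3 = 6.146.

MAP = 6.049; posterior mean = 6.146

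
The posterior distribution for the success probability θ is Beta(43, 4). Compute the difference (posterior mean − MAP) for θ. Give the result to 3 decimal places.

-0.018

Mode = (43−1)/(43+4−2) = 42/45 = 0.933.
Mean = 43/(43+4) = 43/47 = 0.915.
Difference = 0.915 − 0.933 = -0.018.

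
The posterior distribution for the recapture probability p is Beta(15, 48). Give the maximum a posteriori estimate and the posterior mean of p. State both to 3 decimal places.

Mode = (15−1)/(15+48−2) = 14/61 = 0.230.
Mean = 15/(15+48) = 15/63 = 0.238.

MAP: 0.230. Posterior mean: 0.238.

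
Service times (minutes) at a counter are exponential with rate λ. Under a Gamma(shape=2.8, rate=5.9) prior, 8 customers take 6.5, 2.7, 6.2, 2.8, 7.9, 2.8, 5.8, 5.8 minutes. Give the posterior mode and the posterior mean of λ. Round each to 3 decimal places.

Σ times = 40.5. Posterior: Gamma(shape = 2.8+8 = 10.8, rate = 5.9+40.5 = 46.4).
Mode = (α−1)/β = 9.8/46.4 = 0.211.
Mean = α/β = 10.8/46.4 = 0.233.

posterior mode = 0.211, posterior mean = 0.233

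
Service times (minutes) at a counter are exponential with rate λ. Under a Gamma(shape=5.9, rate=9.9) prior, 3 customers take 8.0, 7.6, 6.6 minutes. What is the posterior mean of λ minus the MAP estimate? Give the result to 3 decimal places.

0.031

Σ times = 22.2. Posterior: Gamma(shape = 5.9+3 = 8.9, rate = 9.9+22.2 = 32.1).
Mode = (α−1)/β = 7.9/32.1 = 0.246.
Mean = α/β = 8.9/32.1 = 0.277.
Difference = 0.277 − 0.246 = 0.031.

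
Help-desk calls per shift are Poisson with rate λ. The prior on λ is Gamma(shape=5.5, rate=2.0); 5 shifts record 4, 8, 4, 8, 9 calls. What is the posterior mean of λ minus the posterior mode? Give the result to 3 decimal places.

0.143

Σ counts = 33. Posterior: Gamma(shape = 5.5+33 = 38.5, rate = 2.0+5 = 7.0).
Mode = (α−1)/β = 37.5/7.0 = 5.357.
Mean = α/β = 38.5/7.0 = 5.500.
Difference = 5.500 − 5.357 = 0.143.
The mean is pulled above the mode by the posterior's right skew.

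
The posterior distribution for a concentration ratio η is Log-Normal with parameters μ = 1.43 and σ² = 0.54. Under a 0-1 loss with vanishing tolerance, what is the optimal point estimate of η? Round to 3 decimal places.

Mode = exp(μ − σ²) = exp(0.89) = 2.435.
Mean = exp(μ + σ²/2) = exp(1.700) = 5.474.
This is the posterior mode — the MAP estimate.

2.435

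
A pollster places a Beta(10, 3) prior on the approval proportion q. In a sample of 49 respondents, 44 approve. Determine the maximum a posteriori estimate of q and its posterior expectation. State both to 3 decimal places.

q_MAP = 0.883, E[q|data] = 0.871

Posterior: Beta(10+44, 3+5) = Beta(54, 8).
Mode = (54−1)/(54+8−2) = 53/60 = 0.883.
Mean = 54/(54+8) = 54/62 = 0.871.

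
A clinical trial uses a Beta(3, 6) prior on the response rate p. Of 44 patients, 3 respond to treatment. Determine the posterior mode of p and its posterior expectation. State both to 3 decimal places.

MAP: 0.098. Posterior mean: 0.113.

Posterior: Beta(3+3, 6+41) = Beta(6, 47).
Mode = (6−1)/(6+47−2) = 5/51 = 0.098.
Mean = 6/(6+47) = 6/53 = 0.113.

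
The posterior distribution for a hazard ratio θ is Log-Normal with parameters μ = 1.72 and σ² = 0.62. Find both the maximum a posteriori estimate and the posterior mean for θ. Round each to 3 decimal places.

Mode = exp(μ − σ²) = exp(1.10) = 3.004.
Mean = exp(μ + σ²/2) = exp(2.030) = 7.614.
The mean is pulled above the mode by the posterior's right skew.

MAP = 3.004; posterior mean = 7.614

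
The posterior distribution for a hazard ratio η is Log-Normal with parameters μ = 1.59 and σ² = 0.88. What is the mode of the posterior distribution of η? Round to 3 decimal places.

Mode = exp(μ − σ²) = exp(0.71) = 2.034.
Mean = exp(μ + σ²/2) = exp(2.030) = 7.614.
This is the posterior mode — the MAP estimate.

2.034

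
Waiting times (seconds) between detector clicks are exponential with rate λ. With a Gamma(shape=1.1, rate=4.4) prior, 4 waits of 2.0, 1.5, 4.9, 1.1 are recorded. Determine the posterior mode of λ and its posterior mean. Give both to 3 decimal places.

posterior mode = 0.295, posterior mean = 0.367

Σ times = 9.5. Posterior: Gamma(shape = 1.1+4 = 5.1, rate = 4.4+9.5 = 13.9).
Mode = (α−1)/β = 4.1/13.9 = 0.295.
Mean = α/β = 5.1/13.9 = 0.367.
Right-skewed posterior ⇒ mode < mean.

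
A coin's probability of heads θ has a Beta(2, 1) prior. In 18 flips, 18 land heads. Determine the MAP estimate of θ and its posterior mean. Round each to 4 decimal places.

MAP = 1.0000, posterior mean = 0.9524

Posterior: Beta(2+18, 1+0) = Beta(20, 1).
Since β = 1 ≤ 1 and α > 1, the Beta density is monotone increasing on [0,1]; the mode is at 1.
Mean = 20/(20+1) = 0.9524.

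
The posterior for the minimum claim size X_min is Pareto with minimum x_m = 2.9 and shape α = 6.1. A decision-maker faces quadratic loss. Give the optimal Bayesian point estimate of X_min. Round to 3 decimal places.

3.469

The Pareto density is strictly decreasing on [x_m, ∞), so the mode is x_m = 2.900.
Mean = α·x_m/(α−1) = 6.1·2.9/5.1 = 3.469.
Quadratic loss ⇒ the optimal estimator is the posterior mean.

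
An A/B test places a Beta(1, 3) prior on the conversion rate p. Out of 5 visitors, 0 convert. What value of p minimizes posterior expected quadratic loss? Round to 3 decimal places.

0.111

Posterior: Beta(1+0, 3+5) = Beta(1, 8).
Since α = 1 ≤ 1 and β > 1, the Beta density is monotone decreasing on [0,1]; the mode is at 0.
Mean = 1/(1+8) = 0.111.
Quadratic loss ⇒ the optimal estimator is the posterior mean.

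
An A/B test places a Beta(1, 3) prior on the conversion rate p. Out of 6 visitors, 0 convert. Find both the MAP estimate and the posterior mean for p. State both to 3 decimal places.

MAP: 0.000. Posterior mean: 0.100.

Posterior: Beta(1+0, 3+6) = Beta(1, 9).
Since α = 1 ≤ 1 and β > 1, the Beta density is monotone decreasing on [0,1]; the mode is at 0.
Mean = 1/(1+9) = 0.100.
Mean > mode: the posterior has a right tail.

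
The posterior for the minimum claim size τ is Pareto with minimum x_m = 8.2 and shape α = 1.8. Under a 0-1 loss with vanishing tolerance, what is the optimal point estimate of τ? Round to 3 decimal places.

8.200

The Pareto density is strictly decreasing on [x_m, ∞), so the mode is x_m = 8.200.
Mean = α·x_m/(α−1) = 1.8·8.2/0.8 = 18.450.
This is the posterior mode — the MAP estimate.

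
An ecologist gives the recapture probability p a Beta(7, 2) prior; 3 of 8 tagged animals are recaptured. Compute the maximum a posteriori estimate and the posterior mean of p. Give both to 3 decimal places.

MAP = 0.600, posterior mean = 0.588

Posterior: Beta(7+3, 2+5) = Beta(10, 7).
Mode = (10−1)/(10+7−2) = 9/15 = 0.600.
Mean = 10/(10+7) = 10/17 = 0.588.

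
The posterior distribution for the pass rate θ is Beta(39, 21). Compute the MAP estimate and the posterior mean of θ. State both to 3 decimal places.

MAP estimate = 0.655, posterior mean = 0.650

Mode = (39−1)/(39+21−2) = 38/58 = 0.655.
Mean = 39/(39+21) = 39/60 = 0.650.
The mean is pulled below the mode by the posterior's left skew.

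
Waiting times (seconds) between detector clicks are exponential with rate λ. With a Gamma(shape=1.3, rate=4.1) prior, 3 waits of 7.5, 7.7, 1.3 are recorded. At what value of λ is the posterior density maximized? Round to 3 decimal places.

0.160

Σ times = 16.5. Posterior: Gamma(shape = 1.3+3 = 4.3, rate = 4.1+16.5 = 20.6).
Mode = (α−1)/β = 3.3/20.6 = 0.160.
Mean = α/β = 4.3/20.6 = 0.209.
This is the posterior mode — the MAP estimate.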